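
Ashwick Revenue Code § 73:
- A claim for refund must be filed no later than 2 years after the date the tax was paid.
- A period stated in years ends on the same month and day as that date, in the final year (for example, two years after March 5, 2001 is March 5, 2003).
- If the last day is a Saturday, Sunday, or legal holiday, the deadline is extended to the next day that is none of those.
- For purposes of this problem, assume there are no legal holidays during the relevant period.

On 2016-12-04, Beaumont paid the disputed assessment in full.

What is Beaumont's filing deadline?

2 years after 2016-12-04 is December 4, 2018.
December 4, 2018 is a Tuesday and not a legal holiday, so no extension applies.

December 4, 2018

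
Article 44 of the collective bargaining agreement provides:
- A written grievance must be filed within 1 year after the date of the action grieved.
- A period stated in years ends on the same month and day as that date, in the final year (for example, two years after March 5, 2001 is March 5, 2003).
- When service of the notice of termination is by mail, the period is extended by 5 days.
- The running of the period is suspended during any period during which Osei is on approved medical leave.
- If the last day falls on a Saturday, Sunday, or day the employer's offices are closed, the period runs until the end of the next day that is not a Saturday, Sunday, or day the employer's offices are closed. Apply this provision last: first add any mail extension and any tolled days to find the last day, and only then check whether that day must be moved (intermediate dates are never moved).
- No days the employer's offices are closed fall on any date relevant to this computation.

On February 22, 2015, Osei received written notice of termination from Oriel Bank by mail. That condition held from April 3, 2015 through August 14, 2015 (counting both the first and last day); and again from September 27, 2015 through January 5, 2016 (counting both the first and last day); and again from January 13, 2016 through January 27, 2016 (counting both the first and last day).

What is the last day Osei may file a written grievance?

1 year after February 22, 2015 is February 22, 2016.
Service was by mail, adding 5 days: February 22, 2016 + 5 days = February 27, 2016.
From April 3, 2015 through August 14, 2015 inclusive is 134 days; tolling adds 134 days: February 27, 2016 + 134 days = July 10, 2016.
From September 27, 2015 through January 5, 2016 inclusive is 101 days; tolling adds 101 days: July 10, 2016 + 101 days = October 19, 2016.
From January 13, 2016 through January 27, 2016 inclusive is 15 days; tolling adds 15 days: October 19, 2016 + 15 days = November 3, 2016.
November 3, 2016 is a Thursday and not a day the employer's offices are closed, so no extension applies.

November 3, 2016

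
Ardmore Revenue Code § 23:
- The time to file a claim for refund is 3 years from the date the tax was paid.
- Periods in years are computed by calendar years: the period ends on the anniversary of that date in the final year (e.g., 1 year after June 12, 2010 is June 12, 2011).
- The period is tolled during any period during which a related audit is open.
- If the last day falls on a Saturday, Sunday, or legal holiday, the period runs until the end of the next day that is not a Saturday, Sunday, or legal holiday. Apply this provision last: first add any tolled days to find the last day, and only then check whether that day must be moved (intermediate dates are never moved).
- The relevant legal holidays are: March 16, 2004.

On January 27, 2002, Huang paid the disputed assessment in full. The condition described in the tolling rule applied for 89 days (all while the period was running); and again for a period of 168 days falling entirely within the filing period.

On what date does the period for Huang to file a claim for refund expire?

3 years after January 27, 2002 is January 27, 2005.
Tolling adds 89 days: January 27, 2005 + 89 days = April 26, 2005.
Tolling adds 168 days: April 26, 2005 + 168 days = October 11, 2005.
October 11, 2005 is a Tuesday and not a legal holiday, so no extension applies.

October 11, 2005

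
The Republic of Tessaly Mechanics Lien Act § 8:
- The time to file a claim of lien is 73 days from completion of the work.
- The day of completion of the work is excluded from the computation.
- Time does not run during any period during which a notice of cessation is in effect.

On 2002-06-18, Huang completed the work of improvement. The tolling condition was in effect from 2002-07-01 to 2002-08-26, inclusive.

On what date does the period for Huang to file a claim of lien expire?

73 days after 2002-06-18 is August 30, 2002.
From July 1, 2002 through August 26, 2002 inclusive is 57 days; tolling adds 57 days: August 30, 2002 + 57 days = October 26, 2002.

October 26, 2002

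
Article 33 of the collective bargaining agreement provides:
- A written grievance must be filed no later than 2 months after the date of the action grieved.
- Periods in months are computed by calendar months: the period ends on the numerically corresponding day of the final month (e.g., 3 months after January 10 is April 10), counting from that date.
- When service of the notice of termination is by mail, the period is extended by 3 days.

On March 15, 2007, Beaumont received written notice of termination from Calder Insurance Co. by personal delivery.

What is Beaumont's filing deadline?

2 months after March 15, 2007 is May 15, 2007.
Service was not by mail, so no mail extension applies.

May 15, 2007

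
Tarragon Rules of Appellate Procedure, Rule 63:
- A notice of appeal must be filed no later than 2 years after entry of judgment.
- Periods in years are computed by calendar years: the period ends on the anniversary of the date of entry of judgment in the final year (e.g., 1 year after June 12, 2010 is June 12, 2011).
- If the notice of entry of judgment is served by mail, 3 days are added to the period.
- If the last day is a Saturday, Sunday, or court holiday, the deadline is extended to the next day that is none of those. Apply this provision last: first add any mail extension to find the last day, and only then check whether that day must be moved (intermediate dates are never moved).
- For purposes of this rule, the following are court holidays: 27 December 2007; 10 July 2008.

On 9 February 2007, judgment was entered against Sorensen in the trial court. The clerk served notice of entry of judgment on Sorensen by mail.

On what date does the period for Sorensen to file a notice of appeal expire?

2 years after 9 February 2007 is February 9, 2009.
Service was by mail, adding 3 days: February 9, 2009 + 3 days = February 12, 2009.
February 12, 2009 is a Thursday and not a court holiday, so no extension applies.

February 12, 2009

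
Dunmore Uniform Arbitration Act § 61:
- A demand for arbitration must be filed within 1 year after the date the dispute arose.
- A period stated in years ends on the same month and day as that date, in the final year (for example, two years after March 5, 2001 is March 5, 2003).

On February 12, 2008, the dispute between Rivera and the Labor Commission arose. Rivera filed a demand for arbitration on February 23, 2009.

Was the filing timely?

1 year after February 12, 2008 is February 12, 2009.
The deadline is February 12, 2009; the filing on February 23, 2009 is after that date.

No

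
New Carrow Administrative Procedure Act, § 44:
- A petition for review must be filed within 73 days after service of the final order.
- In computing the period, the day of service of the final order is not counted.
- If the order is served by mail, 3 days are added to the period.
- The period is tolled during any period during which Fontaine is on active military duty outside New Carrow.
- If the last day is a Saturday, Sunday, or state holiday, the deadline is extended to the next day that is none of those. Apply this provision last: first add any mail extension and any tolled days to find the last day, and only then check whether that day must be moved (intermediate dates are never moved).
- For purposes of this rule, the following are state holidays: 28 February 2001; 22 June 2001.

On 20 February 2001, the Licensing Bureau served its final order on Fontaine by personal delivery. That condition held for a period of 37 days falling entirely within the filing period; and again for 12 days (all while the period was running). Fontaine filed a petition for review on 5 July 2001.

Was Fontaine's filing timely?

73 days after 20 February 2001 is May 4, 2001.
Service was not by mail, so no mail extension applies.
Tolling adds 37 days: May 4, 2001 + 37 days = June 10, 2001.
Tolling adds 12 days: June 10, 2001 + 12 days = June 22, 2001.
June 22, 2001 is a listed holiday; June 23, 2001 is Saturday; June 24, 2001 is Sunday. The next qualifying day is June 25, 2001.
The deadline is June 25, 2001; the filing on July 5, 2001 is after that date.

No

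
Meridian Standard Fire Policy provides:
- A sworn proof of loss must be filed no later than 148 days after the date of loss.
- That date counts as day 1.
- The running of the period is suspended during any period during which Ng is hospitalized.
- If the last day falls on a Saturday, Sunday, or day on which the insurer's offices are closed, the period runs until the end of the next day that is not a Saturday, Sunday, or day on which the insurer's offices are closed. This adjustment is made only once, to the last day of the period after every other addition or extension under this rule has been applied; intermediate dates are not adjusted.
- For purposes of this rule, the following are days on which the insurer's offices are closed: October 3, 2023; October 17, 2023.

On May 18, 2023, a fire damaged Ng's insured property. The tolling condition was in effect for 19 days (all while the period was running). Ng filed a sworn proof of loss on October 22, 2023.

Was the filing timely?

Counting May 18, 2023 as day 1, day 148 is October 12, 2023.
Tolling adds 19 days: October 12, 2023 + 19 days = October 31, 2023.
October 31, 2023 is a Tuesday and not a day on which the insurer's offices are closed, so no extension applies.
The deadline is October 31, 2023; the filing on October 22, 2023 is on or before that date.

Yes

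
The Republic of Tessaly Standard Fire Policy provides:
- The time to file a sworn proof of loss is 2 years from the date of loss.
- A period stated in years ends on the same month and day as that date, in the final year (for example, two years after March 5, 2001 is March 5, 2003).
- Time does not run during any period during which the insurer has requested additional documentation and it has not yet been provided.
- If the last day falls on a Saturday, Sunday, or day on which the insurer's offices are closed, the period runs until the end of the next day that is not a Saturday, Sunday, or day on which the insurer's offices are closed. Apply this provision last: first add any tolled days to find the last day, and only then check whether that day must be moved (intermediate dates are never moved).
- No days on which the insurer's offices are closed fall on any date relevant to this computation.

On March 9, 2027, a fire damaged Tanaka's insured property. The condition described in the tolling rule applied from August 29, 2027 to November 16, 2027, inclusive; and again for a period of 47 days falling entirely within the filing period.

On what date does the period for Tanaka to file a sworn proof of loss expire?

2 years after March 9, 2027 is March 9, 2029.
From August 29, 2027 through November 16, 2027 inclusive is 80 days; tolling adds 80 days: March 9, 2029 + 80 days = May 28, 2029.
Tolling adds 47 days: May 28, 2029 + 47 days = July 14, 2029.
July 14, 2029 is Saturday; July 15, 2029 is Sunday. The next qualifying day is July 16, 2029.

July 16, 2029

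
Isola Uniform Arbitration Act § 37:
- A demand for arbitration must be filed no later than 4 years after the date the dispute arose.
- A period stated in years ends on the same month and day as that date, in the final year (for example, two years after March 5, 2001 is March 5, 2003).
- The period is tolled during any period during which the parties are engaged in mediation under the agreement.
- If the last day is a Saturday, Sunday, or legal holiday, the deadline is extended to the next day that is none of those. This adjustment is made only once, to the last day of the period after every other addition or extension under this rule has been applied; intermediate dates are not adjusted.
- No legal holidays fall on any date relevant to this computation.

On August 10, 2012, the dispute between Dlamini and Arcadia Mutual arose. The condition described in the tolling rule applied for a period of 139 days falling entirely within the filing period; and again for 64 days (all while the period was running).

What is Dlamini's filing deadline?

March 1, 2017

4 years after August 10, 2012 is August 10, 2016.
Tolling adds 139 days: August 10, 2016 + 139 days = December 27, 2016.
Tolling adds 64 days: December 27, 2016 + 64 days = March 1, 2017.
March 1, 2017 is a Wednesday and not a legal holiday, so no extension applies.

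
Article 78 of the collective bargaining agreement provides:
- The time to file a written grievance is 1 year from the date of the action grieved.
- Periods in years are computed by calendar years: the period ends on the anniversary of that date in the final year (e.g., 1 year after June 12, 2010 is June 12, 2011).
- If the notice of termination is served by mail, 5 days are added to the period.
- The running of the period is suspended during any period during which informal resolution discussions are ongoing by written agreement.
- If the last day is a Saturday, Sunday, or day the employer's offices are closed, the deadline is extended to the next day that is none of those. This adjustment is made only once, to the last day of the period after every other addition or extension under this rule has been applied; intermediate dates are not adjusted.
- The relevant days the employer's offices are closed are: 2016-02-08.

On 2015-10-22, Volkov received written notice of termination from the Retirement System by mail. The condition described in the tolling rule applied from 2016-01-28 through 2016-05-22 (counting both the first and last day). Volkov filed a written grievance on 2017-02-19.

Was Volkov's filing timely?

Yes

1 year after 2015-10-22 is October 22, 2016.
Service was by mail, adding 5 days: October 22, 2016 + 5 days = October 27, 2016.
From January 28, 2016 through May 22, 2016 inclusive is 116 days; tolling adds 116 days: October 27, 2016 + 116 days = February 20, 2017.
February 20, 2017 is a Monday and not a day the employer's offices are closed, so no extension applies.
The deadline is February 20, 2017; the filing on February 19, 2017 is on or before that date.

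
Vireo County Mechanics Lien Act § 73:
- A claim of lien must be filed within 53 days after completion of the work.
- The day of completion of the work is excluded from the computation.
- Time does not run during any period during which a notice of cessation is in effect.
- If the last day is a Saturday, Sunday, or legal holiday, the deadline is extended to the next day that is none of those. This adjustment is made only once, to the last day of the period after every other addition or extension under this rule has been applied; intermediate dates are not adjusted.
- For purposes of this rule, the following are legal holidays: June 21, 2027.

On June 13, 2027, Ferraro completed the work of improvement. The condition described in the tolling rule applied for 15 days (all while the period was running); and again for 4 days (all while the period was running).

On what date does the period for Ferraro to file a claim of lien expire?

53 days after June 13, 2027 is August 5, 2027.
Tolling adds 15 days: August 5, 2027 + 15 days = August 20, 2027.
Tolling adds 4 days: August 20, 2027 + 4 days = August 24, 2027.
August 24, 2027 is a Tuesday and not a legal holiday, so no extension applies.

August 24, 2027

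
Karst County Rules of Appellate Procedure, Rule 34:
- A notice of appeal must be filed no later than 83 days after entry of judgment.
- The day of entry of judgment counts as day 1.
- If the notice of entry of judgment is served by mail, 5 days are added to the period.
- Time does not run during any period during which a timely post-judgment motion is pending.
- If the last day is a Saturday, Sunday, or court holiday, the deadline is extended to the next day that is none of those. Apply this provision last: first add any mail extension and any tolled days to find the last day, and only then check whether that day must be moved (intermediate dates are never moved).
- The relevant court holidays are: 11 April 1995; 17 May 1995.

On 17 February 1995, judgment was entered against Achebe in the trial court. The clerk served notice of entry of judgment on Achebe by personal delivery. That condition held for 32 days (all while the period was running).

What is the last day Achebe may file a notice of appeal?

June 12, 1995

Counting 17 February 1995 as day 1, day 83 is May 10, 1995.
Service was not by mail, so no mail extension applies.
Tolling adds 32 days: May 10, 1995 + 32 days = June 11, 1995.
June 11, 1995 is Sunday. The next qualifying day is June 12, 1995.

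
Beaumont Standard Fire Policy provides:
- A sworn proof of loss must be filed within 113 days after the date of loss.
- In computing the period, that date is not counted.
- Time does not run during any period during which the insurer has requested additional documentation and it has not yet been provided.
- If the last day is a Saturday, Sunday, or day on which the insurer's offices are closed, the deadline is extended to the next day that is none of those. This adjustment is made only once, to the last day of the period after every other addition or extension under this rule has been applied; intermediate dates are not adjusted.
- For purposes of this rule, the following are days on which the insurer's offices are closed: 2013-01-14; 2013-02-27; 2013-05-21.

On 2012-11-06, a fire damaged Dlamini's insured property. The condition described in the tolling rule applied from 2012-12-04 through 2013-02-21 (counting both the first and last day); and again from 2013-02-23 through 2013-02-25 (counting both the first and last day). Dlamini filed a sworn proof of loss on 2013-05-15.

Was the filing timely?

Yes

113 days after 2012-11-06 is February 27, 2013.
From December 4, 2012 through February 21, 2013 inclusive is 80 days; tolling adds 80 days: February 27, 2013 + 80 days = May 18, 2013.
From February 23, 2013 through February 25, 2013 inclusive is 3 days; tolling adds 3 days: May 18, 2013 + 3 days = May 21, 2013.
May 21, 2013 is a listed holiday. The next qualifying day is May 22, 2013.
The deadline is May 22, 2013; the filing on May 15, 2013 is on or before that date.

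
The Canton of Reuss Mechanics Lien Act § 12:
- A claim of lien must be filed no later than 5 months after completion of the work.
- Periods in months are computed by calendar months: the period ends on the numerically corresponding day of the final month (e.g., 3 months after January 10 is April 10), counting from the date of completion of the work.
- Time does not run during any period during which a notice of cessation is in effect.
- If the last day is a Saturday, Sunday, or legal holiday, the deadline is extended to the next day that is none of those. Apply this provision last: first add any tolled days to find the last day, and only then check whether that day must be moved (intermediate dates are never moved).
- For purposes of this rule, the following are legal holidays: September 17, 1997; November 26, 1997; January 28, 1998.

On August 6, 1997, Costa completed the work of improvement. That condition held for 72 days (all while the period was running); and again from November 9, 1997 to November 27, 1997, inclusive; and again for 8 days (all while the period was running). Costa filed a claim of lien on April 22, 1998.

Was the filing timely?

5 months after August 6, 1997 is January 6, 1998.
Tolling adds 72 days: January 6, 1998 + 72 days = March 19, 1998.
From November 9, 1997 through November 27, 1997 inclusive is 19 days; tolling adds 19 days: March 19, 1998 + 19 days = April 7, 1998.
Tolling adds 8 days: April 7, 1998 + 8 days = April 15, 1998.
April 15, 1998 is a Wednesday and not a legal holiday, so no extension applies.
The deadline is April 15, 1998; the filing on April 22, 1998 is after that date.

No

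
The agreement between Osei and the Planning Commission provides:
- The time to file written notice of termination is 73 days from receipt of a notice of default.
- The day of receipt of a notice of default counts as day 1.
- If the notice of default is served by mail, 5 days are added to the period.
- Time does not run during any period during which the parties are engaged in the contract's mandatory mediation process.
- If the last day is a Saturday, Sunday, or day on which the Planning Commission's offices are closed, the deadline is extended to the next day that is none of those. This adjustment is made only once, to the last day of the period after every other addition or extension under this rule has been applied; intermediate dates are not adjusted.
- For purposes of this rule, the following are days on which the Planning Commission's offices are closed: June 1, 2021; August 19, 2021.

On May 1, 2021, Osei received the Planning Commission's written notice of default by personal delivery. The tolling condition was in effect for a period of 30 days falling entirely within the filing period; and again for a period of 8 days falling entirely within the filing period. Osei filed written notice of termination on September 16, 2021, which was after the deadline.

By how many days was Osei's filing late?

27 days

Counting May 1, 2021 as day 1, day 73 is July 12, 2021.
Service was not by mail, so no mail extension applies.
Tolling adds 30 days: July 12, 2021 + 30 days = August 11, 2021.
Tolling adds 8 days: August 11, 2021 + 8 days = August 19, 2021.
August 19, 2021 is a listed holiday. The next qualifying day is August 20, 2021.
The deadline is August 20, 2021; from August 20, 2021 to September 16, 2021 is 27 days.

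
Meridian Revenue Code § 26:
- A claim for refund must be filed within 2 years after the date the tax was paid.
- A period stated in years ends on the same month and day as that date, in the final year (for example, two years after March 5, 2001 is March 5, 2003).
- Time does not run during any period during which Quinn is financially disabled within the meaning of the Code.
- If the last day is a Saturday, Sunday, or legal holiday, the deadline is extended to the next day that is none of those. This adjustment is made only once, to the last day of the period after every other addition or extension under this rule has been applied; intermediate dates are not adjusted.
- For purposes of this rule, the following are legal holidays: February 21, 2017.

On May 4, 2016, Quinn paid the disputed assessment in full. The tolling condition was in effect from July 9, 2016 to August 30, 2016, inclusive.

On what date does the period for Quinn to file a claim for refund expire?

June 26, 2018

2 years after May 4, 2016 is May 4, 2018.
From July 9, 2016 through August 30, 2016 inclusive is 53 days; tolling adds 53 days: May 4, 2018 + 53 days = June 26, 2018.
June 26, 2018 is a Tuesday and not a legal holiday, so no extension applies.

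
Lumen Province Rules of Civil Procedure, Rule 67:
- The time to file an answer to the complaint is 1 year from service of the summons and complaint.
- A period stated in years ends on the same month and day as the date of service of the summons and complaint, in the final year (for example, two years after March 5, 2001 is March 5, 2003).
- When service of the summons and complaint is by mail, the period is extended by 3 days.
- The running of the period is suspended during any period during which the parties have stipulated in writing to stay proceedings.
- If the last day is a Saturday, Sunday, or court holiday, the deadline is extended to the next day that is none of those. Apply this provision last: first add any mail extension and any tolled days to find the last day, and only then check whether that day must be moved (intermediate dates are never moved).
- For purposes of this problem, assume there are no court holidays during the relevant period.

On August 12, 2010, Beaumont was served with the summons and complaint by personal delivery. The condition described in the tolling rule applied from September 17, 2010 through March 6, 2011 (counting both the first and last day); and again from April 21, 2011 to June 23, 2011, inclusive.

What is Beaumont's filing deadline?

April 3, 2012

1 year after August 12, 2010 is August 12, 2011.
Service was not by mail, so no mail extension applies.
From September 17, 2010 through March 6, 2011 inclusive is 171 days; tolling adds 171 days: August 12, 2011 + 171 days = January 30, 2012.
From April 21, 2011 through June 23, 2011 inclusive is 64 days; tolling adds 64 days: January 30, 2012 + 64 days = April 3, 2012.
April 3, 2012 is a Tuesday and not a court holiday, so no extension applies.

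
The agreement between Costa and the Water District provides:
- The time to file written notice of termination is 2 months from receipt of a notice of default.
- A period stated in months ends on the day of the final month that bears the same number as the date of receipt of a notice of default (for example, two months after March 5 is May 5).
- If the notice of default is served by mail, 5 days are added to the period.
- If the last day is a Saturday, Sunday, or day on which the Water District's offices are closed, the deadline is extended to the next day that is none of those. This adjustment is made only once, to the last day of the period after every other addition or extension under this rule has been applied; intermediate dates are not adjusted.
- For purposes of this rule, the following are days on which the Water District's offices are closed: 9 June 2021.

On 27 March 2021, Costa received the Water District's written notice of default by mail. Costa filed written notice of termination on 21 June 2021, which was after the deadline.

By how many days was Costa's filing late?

20 days

2 months after 27 March 2021 is May 27, 2021.
Service was by mail, adding 5 days: May 27, 2021 + 5 days = June 1, 2021.
June 1, 2021 is a Tuesday and not a day on which the Water District's offices are closed, so no extension applies.
The deadline is June 1, 2021; from June 1, 2021 to June 21, 2021 is 20 days.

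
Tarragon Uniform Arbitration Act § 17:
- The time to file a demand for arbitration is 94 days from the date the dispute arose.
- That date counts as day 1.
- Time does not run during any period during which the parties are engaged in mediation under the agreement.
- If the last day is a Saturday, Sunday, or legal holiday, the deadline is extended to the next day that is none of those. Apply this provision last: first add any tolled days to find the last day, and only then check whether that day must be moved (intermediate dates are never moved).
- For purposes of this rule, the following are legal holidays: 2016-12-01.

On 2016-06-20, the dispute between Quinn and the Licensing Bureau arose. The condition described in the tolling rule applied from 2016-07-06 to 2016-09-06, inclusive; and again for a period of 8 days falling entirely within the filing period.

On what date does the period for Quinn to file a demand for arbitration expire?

Counting 2016-06-20 as day 1, day 94 is September 21, 2016.
From July 6, 2016 through September 6, 2016 inclusive is 63 days; tolling adds 63 days: September 21, 2016 + 63 days = November 23, 2016.
Tolling adds 8 days: November 23, 2016 + 8 days = December 1, 2016.
December 1, 2016 is a listed holiday. The next qualifying day is December 2, 2016.

December 2, 2016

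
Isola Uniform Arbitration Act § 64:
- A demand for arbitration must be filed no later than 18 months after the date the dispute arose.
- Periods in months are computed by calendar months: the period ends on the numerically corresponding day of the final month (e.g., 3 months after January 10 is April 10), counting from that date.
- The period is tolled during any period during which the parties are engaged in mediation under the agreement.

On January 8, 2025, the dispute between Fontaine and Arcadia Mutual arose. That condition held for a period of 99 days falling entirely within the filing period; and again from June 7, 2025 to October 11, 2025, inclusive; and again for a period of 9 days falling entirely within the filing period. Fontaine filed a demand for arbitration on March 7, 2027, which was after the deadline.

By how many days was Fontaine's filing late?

18 months after January 8, 2025 is July 8, 2026.
Tolling adds 99 days: July 8, 2026 + 99 days = October 15, 2026.
From June 7, 2025 through October 11, 2025 inclusive is 127 days; tolling adds 127 days: October 15, 2026 + 127 days = February 19, 2027.
Tolling adds 9 days: February 19, 2027 + 9 days = February 28, 2027.
The deadline is February 28, 2027; from February 28, 2027 to March 7, 2027 is 7 days.

7 days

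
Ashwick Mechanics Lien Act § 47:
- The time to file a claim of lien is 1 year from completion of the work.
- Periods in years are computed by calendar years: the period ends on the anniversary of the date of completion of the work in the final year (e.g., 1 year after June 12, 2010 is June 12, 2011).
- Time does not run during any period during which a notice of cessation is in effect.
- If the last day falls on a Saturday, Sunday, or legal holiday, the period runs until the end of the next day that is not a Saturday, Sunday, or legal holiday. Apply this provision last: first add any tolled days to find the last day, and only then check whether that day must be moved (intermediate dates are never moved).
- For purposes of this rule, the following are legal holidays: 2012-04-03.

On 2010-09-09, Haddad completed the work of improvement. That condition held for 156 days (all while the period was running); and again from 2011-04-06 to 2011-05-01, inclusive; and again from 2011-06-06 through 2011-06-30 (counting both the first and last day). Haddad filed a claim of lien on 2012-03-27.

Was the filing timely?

Yes

1 year after 2010-09-09 is September 9, 2011.
Tolling adds 156 days: September 9, 2011 + 156 days = February 12, 2012.
From April 6, 2011 through May 1, 2011 inclusive is 26 days; tolling adds 26 days: February 12, 2012 + 26 days = March 9, 2012.
From June 6, 2011 through June 30, 2011 inclusive is 25 days; tolling adds 25 days: March 9, 2012 + 25 days = April 3, 2012.
April 3, 2012 is a listed holiday. The next qualifying day is April 4, 2012.
The deadline is April 4, 2012; the filing on March 27, 2012 is on or before that date.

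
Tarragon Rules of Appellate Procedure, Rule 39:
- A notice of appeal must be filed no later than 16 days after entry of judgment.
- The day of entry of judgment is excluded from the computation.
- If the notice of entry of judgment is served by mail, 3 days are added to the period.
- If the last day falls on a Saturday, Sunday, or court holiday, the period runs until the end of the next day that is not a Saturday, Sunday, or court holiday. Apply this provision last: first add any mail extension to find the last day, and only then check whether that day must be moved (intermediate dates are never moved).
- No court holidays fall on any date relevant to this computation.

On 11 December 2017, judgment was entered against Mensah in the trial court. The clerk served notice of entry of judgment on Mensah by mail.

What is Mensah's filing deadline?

January 1, 2018

16 days after 11 December 2017 is December 27, 2017.
Service was by mail, adding 3 days: December 27, 2017 + 3 days = December 30, 2017.
December 30, 2017 is Saturday; December 31, 2017 is Sunday. The next qualifying day is January 1, 2018.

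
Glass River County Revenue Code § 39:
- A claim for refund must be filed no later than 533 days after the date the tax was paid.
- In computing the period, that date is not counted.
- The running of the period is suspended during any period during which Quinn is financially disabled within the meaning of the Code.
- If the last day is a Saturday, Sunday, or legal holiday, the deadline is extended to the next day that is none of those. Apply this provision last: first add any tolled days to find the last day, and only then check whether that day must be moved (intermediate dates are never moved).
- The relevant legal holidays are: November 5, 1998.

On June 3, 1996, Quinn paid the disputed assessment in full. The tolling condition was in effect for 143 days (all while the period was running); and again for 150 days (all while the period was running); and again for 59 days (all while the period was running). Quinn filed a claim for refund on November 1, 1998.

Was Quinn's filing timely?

Yes

533 days after June 3, 1996 is November 18, 1997.
Tolling adds 143 days: November 18, 1997 + 143 days = April 10, 1998.
Tolling adds 150 days: April 10, 1998 + 150 days = September 7, 1998.
Tolling adds 59 days: September 7, 1998 + 59 days = November 5, 1998.
November 5, 1998 is a listed holiday. The next qualifying day is November 6, 1998.
The deadline is November 6, 1998; the filing on November 1, 1998 is on or before that date.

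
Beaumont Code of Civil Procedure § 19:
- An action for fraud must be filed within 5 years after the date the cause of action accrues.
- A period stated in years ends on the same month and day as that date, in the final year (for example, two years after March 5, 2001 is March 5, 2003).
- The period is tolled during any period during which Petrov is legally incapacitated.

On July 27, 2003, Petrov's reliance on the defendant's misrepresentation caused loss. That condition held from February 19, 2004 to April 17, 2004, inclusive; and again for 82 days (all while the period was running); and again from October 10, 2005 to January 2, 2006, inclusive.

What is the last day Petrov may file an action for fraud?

March 10, 2009

5 years after July 27, 2003 is July 27, 2008.
From February 19, 2004 through April 17, 2004 inclusive is 59 days; tolling adds 59 days: July 27, 2008 + 59 days = September 24, 2008.
Tolling adds 82 days: September 24, 2008 + 82 days = December 15, 2008.
From October 10, 2005 through January 2, 2006 inclusive is 85 days; tolling adds 85 days: December 15, 2008 + 85 days = March 10, 2009.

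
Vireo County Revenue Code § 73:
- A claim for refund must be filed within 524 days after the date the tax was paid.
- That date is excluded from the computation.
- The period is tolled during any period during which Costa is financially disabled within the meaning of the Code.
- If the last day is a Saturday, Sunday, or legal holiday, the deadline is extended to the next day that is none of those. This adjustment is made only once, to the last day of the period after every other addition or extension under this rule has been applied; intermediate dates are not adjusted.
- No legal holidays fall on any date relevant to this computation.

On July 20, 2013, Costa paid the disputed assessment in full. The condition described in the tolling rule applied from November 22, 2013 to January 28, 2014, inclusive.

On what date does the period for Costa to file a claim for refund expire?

March 4, 2015

524 days after July 20, 2013 is December 26, 2014.
From November 22, 2013 through January 28, 2014 inclusive is 68 days; tolling adds 68 days: December 26, 2014 + 68 days = March 4, 2015.
March 4, 2015 is a Wednesday and not a legal holiday, so no extension applies.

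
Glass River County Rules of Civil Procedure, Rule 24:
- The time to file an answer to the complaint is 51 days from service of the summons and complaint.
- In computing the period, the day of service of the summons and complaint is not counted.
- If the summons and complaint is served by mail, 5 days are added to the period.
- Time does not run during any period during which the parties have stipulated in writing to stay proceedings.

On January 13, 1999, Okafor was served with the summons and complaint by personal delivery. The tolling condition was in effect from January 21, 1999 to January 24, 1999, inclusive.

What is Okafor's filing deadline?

March 9, 1999

51 days after January 13, 1999 is March 5, 1999.
Service was not by mail, so no mail extension applies.
From January 21, 1999 through January 24, 1999 inclusive is 4 days; tolling adds 4 days: March 5, 1999 + 4 days = March 9, 1999.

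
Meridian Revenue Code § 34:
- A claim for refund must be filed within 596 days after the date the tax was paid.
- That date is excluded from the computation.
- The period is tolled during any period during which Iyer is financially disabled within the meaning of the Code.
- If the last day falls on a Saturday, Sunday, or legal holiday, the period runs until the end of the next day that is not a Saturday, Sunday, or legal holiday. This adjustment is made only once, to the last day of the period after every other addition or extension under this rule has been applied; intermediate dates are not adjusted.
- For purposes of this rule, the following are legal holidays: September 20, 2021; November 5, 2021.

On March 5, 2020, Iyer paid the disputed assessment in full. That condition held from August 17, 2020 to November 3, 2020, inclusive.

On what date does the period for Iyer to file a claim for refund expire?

596 days after March 5, 2020 is October 22, 2021.
From August 17, 2020 through November 3, 2020 inclusive is 79 days; tolling adds 79 days: October 22, 2021 + 79 days = January 9, 2022.
January 9, 2022 is Sunday. The next qualifying day is January 10, 2022.

January 10, 2022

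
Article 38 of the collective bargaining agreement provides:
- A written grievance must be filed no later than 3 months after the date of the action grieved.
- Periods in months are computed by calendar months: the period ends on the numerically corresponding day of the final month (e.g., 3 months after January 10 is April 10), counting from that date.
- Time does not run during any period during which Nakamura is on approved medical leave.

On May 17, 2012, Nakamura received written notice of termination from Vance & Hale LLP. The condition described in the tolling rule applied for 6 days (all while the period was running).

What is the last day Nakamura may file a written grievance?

August 23, 2012

3 months after May 17, 2012 is August 17, 2012.
Tolling adds 6 days: August 17, 2012 + 6 days = August 23, 2012.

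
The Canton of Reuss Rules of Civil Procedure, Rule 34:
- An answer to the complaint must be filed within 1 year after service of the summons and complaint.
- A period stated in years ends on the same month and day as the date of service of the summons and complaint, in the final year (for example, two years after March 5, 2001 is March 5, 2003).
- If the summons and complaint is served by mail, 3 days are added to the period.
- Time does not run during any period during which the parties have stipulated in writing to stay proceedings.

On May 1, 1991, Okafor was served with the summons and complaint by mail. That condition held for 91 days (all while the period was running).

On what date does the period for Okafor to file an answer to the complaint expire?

1 year after May 1, 1991 is May 1, 1992.
Service was by mail, adding 3 days: May 1, 1992 + 3 days = May 4, 1992.
Tolling adds 91 days: May 4, 1992 + 91 days = August 3, 1992.

August 3, 1992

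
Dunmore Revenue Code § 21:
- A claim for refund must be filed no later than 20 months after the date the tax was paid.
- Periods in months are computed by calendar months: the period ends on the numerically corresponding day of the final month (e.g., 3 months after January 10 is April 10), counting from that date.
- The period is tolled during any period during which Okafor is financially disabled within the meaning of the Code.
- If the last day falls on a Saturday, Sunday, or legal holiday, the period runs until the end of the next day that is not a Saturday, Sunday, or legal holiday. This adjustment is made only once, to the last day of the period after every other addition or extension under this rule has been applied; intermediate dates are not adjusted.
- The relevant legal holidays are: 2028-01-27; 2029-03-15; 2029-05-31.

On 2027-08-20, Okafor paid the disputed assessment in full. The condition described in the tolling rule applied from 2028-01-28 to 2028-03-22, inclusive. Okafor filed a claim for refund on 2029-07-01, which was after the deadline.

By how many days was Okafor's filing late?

17 days

20 months after 2027-08-20 is April 20, 2029.
From January 28, 2028 through March 22, 2028 inclusive is 55 days; tolling adds 55 days: April 20, 2029 + 55 days = June 14, 2029.
June 14, 2029 is a Thursday and not a legal holiday, so no extension applies.
The deadline is June 14, 2029; from June 14, 2029 to July 1, 2029 is 17 days.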